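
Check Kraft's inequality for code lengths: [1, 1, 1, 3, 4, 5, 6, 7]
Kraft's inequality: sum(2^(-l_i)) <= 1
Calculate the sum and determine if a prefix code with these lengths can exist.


Sum = 2^(-1) + 2^(-1) + 2^(-1) + 2^(-3) + 2^(-4) + 2^(-5) + 2^(-6) + 2^(-7)
    = 0.5 + 0.5 + 0.5 + 0.125 + 0.0625 + 0.03125 + 0.015625 + 0.0078125
    = 223/128 = 1.7421875
Since 1.7421875 > 1, Kraft's inequality is NOT satisfied.
A prefix code with these lengths CANNOT exist.

Kraft sum = 1.7421875. Not satisfied.


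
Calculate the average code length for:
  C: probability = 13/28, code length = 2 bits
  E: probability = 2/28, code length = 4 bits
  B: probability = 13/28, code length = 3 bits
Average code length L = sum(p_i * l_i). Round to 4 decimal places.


Weighted contributions p_i * l_i:
  C: (13/28) * 2 = 26/28
  E: (2/28) * 4 = 8/28
  B: (13/28) * 3 = 39/28
Sum = (26 + 8 + 39)/28 = 73/28

L = 73/28 = 2.6071 bits/symbol


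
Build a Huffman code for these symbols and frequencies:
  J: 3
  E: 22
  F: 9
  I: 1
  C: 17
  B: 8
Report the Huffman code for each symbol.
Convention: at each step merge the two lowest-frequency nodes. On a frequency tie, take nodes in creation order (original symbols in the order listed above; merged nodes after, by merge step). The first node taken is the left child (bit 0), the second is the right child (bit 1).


Huffman tree construction:
Step 1: Merge I(1) + J(3) = 4
Step 2: Merge (I+J)(4) + B(8) = 12
Step 3: Merge F(9) + ((I+J)+B)(12) = 21
Step 4: Merge C(17) + (F+((I+J)+B))(21) = 38
Step 5: Merge E(22) + (C+(F+((I+J)+B)))(38) = 60
Read each symbol's code off the tree from the root (left child = 0, right child = 1).

Codes:
  J: 11101 (length 5)
  E: 0 (length 1)
  F: 110 (length 3)
  I: 11100 (length 5)
  C: 10 (length 2)
  B: 1111 (length 4)
Average code length: 135/60 = 2.2500 bits/symbol


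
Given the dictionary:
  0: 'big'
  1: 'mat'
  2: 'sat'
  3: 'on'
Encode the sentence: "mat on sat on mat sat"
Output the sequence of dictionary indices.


Look up each word in the dictionary:
  'mat' -> 1
  'on' -> 3
  'sat' -> 2
  'on' -> 3
  'mat' -> 1
  'sat' -> 2

Encoded: [1, 3, 2, 3, 1, 2]


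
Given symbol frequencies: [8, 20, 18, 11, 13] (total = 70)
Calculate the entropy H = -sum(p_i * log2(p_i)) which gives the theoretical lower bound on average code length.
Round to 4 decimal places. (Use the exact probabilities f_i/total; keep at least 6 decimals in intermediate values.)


Per-symbol terms -p_i * log2(p_i) with p_i = f_i/70:
  p = 8/70 = 0.114286: log2(p) = -3.129283, -p*log2(p) = 0.357632
  p = 20/70 = 0.285714: log2(p) = -1.807355, -p*log2(p) = 0.516387
  p = 18/70 = 0.257143: log2(p) = -1.959358, -p*log2(p) = 0.503835
  p = 11/70 = 0.157143: log2(p) = -2.669851, -p*log2(p) = 0.419548
  p = 13/70 = 0.185714: log2(p) = -2.428843, -p*log2(p) = 0.451071
H = 0.357632 + 0.516387 + 0.503835 + 0.419548 + 0.451071 = 2.248473

H = 2.2485 bits/symbol


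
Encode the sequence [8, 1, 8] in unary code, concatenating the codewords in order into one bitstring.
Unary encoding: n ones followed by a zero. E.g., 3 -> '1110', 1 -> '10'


Encode each number as n ones followed by a terminating 0:
  8 -> 111111110 (9 bits)
  1 -> 10 (2 bits)
  8 -> 111111110 (9 bits)
Total length = 9 + 2 + 9 = 20 bits.

Unary([8, 1, 8]) = 11111111010111111110 (20 bits)


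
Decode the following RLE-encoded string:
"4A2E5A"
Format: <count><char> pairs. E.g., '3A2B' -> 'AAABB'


Expanding each <count><char> pair:
  4A -> 'AAAA'
  2E -> 'EE'
  5A -> 'AAAAA'

Decoded = AAAAEEAAAAA


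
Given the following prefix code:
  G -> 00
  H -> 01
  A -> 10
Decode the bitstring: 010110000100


Decoding step by step:
Bits 01 -> H
Bits 01 -> H
Bits 10 -> A
Bits 00 -> G
Bits 01 -> H
Bits 00 -> G


Decoded message: HHAGHG


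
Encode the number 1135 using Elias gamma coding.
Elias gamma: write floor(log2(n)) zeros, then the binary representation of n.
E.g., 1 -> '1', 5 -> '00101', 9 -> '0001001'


num_bits = floor(log2(1135)) + 1 = 11
leading_zeros = num_bits - 1 = 10
binary(1135) = 10001101111

Elias gamma(1135) = '0000000000' + '10001101111' = 000000000010001101111 (21 bits)


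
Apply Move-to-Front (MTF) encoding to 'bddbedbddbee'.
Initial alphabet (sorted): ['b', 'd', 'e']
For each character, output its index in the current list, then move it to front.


MTF encoding:
'b': index 0 in ['b', 'd', 'e'] -> ['b', 'd', 'e']
'd': index 1 in ['b', 'd', 'e'] -> ['d', 'b', 'e']
'd': index 0 in ['d', 'b', 'e'] -> ['d', 'b', 'e']
'b': index 1 in ['d', 'b', 'e'] -> ['b', 'd', 'e']
'e': index 2 in ['b', 'd', 'e'] -> ['e', 'b', 'd']
'd': index 2 in ['e', 'b', 'd'] -> ['d', 'e', 'b']
'b': index 2 in ['d', 'e', 'b'] -> ['b', 'd', 'e']
'd': index 1 in ['b', 'd', 'e'] -> ['d', 'b', 'e']
'd': index 0 in ['d', 'b', 'e'] -> ['d', 'b', 'e']
'b': index 1 in ['d', 'b', 'e'] -> ['b', 'd', 'e']
'e': index 2 in ['b', 'd', 'e'] -> ['e', 'b', 'd']
'e': index 0 in ['e', 'b', 'd'] -> ['e', 'b', 'd']


Output: [0, 1, 0, 1, 2, 2, 2, 1, 0, 1, 2, 0]


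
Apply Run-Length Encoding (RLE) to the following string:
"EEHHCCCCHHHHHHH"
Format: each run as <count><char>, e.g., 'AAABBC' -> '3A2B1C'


Scanning runs left to right:
  i=0: run of 'E' x 2 -> '2E'
  i=2: run of 'H' x 2 -> '2H'
  i=4: run of 'C' x 4 -> '4C'
  i=8: run of 'H' x 7 -> '7H'

RLE = 2E2H4C7H


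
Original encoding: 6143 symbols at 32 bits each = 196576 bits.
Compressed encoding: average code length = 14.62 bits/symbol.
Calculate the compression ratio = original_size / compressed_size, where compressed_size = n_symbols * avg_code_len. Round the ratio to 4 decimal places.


original_size = n_symbols * orig_bits = 6143 * 32 = 196576 bits
compressed_size = n_symbols * avg_code_len = 6143 * 14.62 = 89810.66 bits
ratio = original_size / compressed_size = 196576 / 89810.66 = 2.1888

Compression ratio = 2.1888


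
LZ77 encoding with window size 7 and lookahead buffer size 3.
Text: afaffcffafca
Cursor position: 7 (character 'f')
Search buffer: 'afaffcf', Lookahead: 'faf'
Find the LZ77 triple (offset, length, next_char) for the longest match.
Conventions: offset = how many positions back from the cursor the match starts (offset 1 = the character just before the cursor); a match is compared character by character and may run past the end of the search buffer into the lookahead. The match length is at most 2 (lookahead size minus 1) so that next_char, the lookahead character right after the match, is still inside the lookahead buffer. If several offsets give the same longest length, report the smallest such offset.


Try each offset into the search buffer:
  offset=1 (pos 6, char 'f'): match length 1
  offset=2 (pos 5, char 'c'): match length 0
  offset=3 (pos 4, char 'f'): match length 1
  offset=4 (pos 3, char 'f'): match length 1
  offset=5 (pos 2, char 'a'): match length 0
  offset=6 (pos 1, char 'f'): match length 2
  offset=7 (pos 0, char 'a'): match length 0
Longest match has length 2 at offset 6.
next_char = character at position 7 + 2 = 9 -> 'f'

Best match: offset=6, length=2 (matching 'fa' starting at position 1)
LZ77 triple: (6, 2, 'f')


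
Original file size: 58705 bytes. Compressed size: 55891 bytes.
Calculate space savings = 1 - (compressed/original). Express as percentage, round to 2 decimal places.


ratio = compressed/original = 55891/58705 = 0.952065
savings = 1 - ratio = 1 - 0.952065 = 0.047935
as a percentage: 0.047935 * 100 = 4.79%

Space savings = 1 - 55891/58705 = 4.79%


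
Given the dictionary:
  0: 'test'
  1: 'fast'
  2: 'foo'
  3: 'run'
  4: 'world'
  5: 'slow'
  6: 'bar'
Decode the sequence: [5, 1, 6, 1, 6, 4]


Look up each index in the dictionary:
  5 -> 'slow'
  1 -> 'fast'
  6 -> 'bar'
  1 -> 'fast'
  6 -> 'bar'
  4 -> 'world'

Decoded: "slow fast bar fast bar world"


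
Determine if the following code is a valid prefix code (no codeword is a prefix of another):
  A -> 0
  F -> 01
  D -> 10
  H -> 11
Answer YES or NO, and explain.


Checking each pair (does one codeword prefix another?):
  A='0' vs F='01': prefix -- VIOLATION

NO -- this is NOT a valid prefix code. A (0) is a prefix of F (01).


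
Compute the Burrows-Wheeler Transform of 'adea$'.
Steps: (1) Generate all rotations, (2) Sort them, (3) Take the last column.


Rotations (sorted):
  0: $adea -> last char: a
  1: a$ade -> last char: e
  2: adea$ -> last char: $
  3: dea$a -> last char: a
  4: ea$ad -> last char: d


BWT = ae$ad


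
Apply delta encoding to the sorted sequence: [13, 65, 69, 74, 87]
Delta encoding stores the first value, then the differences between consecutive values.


First value: 13
Deltas:
  65 - 13 = 52
  69 - 65 = 4
  74 - 69 = 5
  87 - 74 = 13


Delta encoded: [13, 52, 4, 5, 13]


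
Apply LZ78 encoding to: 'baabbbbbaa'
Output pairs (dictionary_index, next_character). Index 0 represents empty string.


LZ78 encoding steps:
Dictionary: {0: ''}
Step 1: w='' (idx 0), next='b' -> output (0, 'b'), add 'b' as idx 1
Step 2: w='' (idx 0), next='a' -> output (0, 'a'), add 'a' as idx 2
Step 3: w='a' (idx 2), next='b' -> output (2, 'b'), add 'ab' as idx 3
Step 4: w='b' (idx 1), next='b' -> output (1, 'b'), add 'bb' as idx 4
Step 5: w='bb' (idx 4), next='a' -> output (4, 'a'), add 'bba' as idx 5
Step 6: w='a' (idx 2), end of input -> output (2, '')


Encoded: [(0, 'b'), (0, 'a'), (2, 'b'), (1, 'b'), (4, 'a'), (2, '')]


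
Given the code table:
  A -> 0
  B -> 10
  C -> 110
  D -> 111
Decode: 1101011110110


Decoding:
110 -> C
10 -> B
111 -> D
10 -> B
110 -> C


Result: CBDBC


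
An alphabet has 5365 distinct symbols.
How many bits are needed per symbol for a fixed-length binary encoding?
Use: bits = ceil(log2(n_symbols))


log2(5365) = 12.3894
Bracket: 2^12 = 4096 < 5365 <= 2^13 = 8192
So ceil(log2(5365)) = 13

bits = ceil(log2(5365)) = ceil(12.3894) = 13 bits


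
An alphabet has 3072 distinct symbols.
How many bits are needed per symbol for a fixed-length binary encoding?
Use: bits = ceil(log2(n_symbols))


log2(3072) = 11.585
Bracket: 2^11 = 2048 < 3072 <= 2^12 = 4096
So ceil(log2(3072)) = 12

bits = ceil(log2(3072)) = ceil(11.585) = 12 bits


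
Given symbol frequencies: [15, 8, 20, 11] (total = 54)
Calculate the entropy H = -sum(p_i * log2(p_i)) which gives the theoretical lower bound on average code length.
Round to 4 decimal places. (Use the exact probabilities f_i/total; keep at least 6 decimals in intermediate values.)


Per-symbol terms -p_i * log2(p_i) with p_i = f_i/54:
  p = 15/54 = 0.277778: log2(p) = -1.847997, -p*log2(p) = 0.513332
  p = 8/54 = 0.148148: log2(p) = -2.754888, -p*log2(p) = 0.408131
  p = 20/54 = 0.370370: log2(p) = -1.432959, -p*log2(p) = 0.530726
  p = 11/54 = 0.203704: log2(p) = -2.295456, -p*log2(p) = 0.467593
H = 0.513332 + 0.408131 + 0.530726 + 0.467593 = 1.919782

H = 1.9198 bits/symbol


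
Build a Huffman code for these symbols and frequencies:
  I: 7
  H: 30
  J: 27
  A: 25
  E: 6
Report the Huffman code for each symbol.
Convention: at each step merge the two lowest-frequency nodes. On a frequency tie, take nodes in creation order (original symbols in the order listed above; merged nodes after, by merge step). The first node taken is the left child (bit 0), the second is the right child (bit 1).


Huffman tree construction:
Step 1: Merge E(6) + I(7) = 13
Step 2: Merge (E+I)(13) + A(25) = 38
Step 3: Merge J(27) + H(30) = 57
Step 4: Merge ((E+I)+A)(38) + (J+H)(57) = 95
Read each symbol's code off the tree from the root (left child = 0, right child = 1).

Codes:
  I: 001 (length 3)
  H: 11 (length 2)
  J: 10 (length 2)
  A: 01 (length 2)
  E: 000 (length 3)
Average code length: 203/95 = 2.1368 bits/symbol


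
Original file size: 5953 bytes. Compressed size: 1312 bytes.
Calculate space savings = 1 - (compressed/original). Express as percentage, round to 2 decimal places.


ratio = compressed/original = 1312/5953 = 0.220393
savings = 1 - ratio = 1 - 0.220393 = 0.779607
as a percentage: 0.779607 * 100 = 77.96%

Space savings = 1 - 1312/5953 = 77.96%


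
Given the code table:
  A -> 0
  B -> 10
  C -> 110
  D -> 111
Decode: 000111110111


Decoding:
0 -> A
0 -> A
0 -> A
111 -> D
110 -> C
111 -> D


Result: AAADCD


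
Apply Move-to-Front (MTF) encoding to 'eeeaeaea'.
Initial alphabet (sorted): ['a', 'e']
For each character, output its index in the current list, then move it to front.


MTF encoding:
'e': index 1 in ['a', 'e'] -> ['e', 'a']
'e': index 0 in ['e', 'a'] -> ['e', 'a']
'e': index 0 in ['e', 'a'] -> ['e', 'a']
'a': index 1 in ['e', 'a'] -> ['a', 'e']
'e': index 1 in ['a', 'e'] -> ['e', 'a']
'a': index 1 in ['e', 'a'] -> ['a', 'e']
'e': index 1 in ['a', 'e'] -> ['e', 'a']
'a': index 1 in ['e', 'a'] -> ['a', 'e']


Output: [1, 0, 0, 1, 1, 1, 1, 1]


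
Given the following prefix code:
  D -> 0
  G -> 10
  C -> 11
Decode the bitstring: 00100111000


Decoding step by step:
Bits 0 -> D
Bits 0 -> D
Bits 10 -> G
Bits 0 -> D
Bits 11 -> C
Bits 10 -> G
Bits 0 -> D
Bits 0 -> D


Decoded message: DDGDCGDD


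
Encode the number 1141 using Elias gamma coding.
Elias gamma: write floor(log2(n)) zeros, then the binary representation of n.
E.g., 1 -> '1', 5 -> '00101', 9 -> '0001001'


num_bits = floor(log2(1141)) + 1 = 11
leading_zeros = num_bits - 1 = 10
binary(1141) = 10001110101

Elias gamma(1141) = '0000000000' + '10001110101' = 000000000010001110101 (21 bits)


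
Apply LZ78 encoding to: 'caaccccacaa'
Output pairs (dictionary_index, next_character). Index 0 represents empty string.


LZ78 encoding steps:
Dictionary: {0: ''}
Step 1: w='' (idx 0), next='c' -> output (0, 'c'), add 'c' as idx 1
Step 2: w='' (idx 0), next='a' -> output (0, 'a'), add 'a' as idx 2
Step 3: w='a' (idx 2), next='c' -> output (2, 'c'), add 'ac' as idx 3
Step 4: w='c' (idx 1), next='c' -> output (1, 'c'), add 'cc' as idx 4
Step 5: w='c' (idx 1), next='a' -> output (1, 'a'), add 'ca' as idx 5
Step 6: w='ca' (idx 5), next='a' -> output (5, 'a'), add 'caa' as idx 6


Encoded: [(0, 'c'), (0, 'a'), (2, 'c'), (1, 'c'), (1, 'a'), (5, 'a')]


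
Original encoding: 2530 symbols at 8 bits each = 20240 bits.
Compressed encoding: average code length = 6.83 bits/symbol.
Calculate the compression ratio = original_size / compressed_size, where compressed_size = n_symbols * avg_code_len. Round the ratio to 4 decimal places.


original_size = n_symbols * orig_bits = 2530 * 8 = 20240 bits
compressed_size = n_symbols * avg_code_len = 2530 * 6.83 = 17279.9 bits
ratio = original_size / compressed_size = 20240 / 17279.9 = 1.1713

Compression ratio = 1.1713


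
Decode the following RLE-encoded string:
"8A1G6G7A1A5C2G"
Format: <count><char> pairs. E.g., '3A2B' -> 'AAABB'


Expanding each <count><char> pair:
  8A -> 'AAAAAAAA'
  1G -> 'G'
  6G -> 'GGGGGG'
  7A -> 'AAAAAAA'
  1A -> 'A'
  5C -> 'CCCCC'
  2G -> 'GG'

Decoded = AAAAAAAAGGGGGGGAAAAAAAACCCCCGG


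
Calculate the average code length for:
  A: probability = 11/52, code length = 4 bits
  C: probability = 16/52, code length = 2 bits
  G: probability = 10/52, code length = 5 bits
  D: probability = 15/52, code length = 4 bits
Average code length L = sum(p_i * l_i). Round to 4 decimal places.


Weighted contributions p_i * l_i:
  A: (11/52) * 4 = 44/52
  C: (16/52) * 2 = 32/52
  G: (10/52) * 5 = 50/52
  D: (15/52) * 4 = 60/52
Sum = (44 + 32 + 50 + 60)/52 = 186/52

L = 186/52 = 3.5769 bits/symbol


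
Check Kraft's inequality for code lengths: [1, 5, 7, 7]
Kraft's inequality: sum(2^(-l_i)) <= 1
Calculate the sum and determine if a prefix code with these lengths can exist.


Sum = 2^(-1) + 2^(-5) + 2^(-7) + 2^(-7)
    = 0.5 + 0.03125 + 0.0078125 + 0.0078125
    = 70/128 = 0.546875
Since 0.546875 <= 1, Kraft's inequality IS satisfied.
A prefix code with these lengths CAN exist.

Kraft sum = 0.546875. Satisfied.


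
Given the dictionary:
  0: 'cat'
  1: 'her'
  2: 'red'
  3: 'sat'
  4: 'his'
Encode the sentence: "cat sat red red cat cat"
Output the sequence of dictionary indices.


Look up each word in the dictionary:
  'cat' -> 0
  'sat' -> 3
  'red' -> 2
  'red' -> 2
  'cat' -> 0
  'cat' -> 0

Encoded: [0, 3, 2, 2, 0, 0]


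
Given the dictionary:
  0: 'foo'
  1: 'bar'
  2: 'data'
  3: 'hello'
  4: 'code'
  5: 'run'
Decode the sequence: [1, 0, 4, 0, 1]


Look up each index in the dictionary:
  1 -> 'bar'
  0 -> 'foo'
  4 -> 'code'
  0 -> 'foo'
  1 -> 'bar'

Decoded: "bar foo code foo bar"


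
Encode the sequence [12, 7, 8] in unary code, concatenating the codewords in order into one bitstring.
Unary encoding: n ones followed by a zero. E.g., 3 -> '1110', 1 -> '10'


Encode each number as n ones followed by a terminating 0:
  12 -> 1111111111110 (13 bits)
  7 -> 11111110 (8 bits)
  8 -> 111111110 (9 bits)
Total length = 13 + 8 + 9 = 30 bits.

Unary([12, 7, 8]) = 111111111111011111110111111110 (30 bits)


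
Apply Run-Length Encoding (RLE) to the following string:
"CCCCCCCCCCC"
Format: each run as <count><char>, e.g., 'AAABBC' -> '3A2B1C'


Scanning runs left to right:
  i=0: run of 'C' x 11 -> '11C'

RLE = 11C


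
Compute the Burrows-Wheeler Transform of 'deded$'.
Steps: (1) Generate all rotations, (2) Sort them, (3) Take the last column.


Rotations (sorted):
  0: $deded -> last char: d
  1: d$dede -> last char: e
  2: ded$de -> last char: e
  3: deded$ -> last char: $
  4: ed$ded -> last char: d
  5: eded$d -> last char: d


BWT = dee$dd


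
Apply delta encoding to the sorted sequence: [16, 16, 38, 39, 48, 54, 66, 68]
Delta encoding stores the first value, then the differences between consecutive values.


First value: 16
Deltas:
  16 - 16 = 0
  38 - 16 = 22
  39 - 38 = 1
  48 - 39 = 9
  54 - 48 = 6
  66 - 54 = 12
  68 - 66 = 2


Delta encoded: [16, 0, 22, 1, 9, 6, 12, 2]


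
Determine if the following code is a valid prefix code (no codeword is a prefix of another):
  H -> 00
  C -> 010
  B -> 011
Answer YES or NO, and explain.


Checking each pair (does one codeword prefix another?):
  H='00' vs C='010': no prefix
  H='00' vs B='011': no prefix
  C='010' vs H='00': no prefix
  C='010' vs B='011': no prefix
  B='011' vs H='00': no prefix
  B='011' vs C='010': no prefix
No violation found over all pairs.

YES -- this is a valid prefix code. No codeword is a prefix of any other codeword.


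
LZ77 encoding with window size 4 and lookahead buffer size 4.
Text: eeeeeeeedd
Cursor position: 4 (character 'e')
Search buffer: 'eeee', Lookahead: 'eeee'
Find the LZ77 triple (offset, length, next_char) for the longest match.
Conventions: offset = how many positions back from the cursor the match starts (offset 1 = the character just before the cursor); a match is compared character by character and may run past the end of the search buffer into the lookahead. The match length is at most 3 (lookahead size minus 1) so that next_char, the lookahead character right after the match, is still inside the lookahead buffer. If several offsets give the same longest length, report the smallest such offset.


Try each offset into the search buffer:
  offset=1 (pos 3, char 'e'): match length 3
  offset=2 (pos 2, char 'e'): match length 3
  offset=3 (pos 1, char 'e'): match length 3
  offset=4 (pos 0, char 'e'): match length 3
Longest match has length 3, found at offsets 1, 2, 3, 4; take the smallest, offset 1.
next_char = character at position 4 + 3 = 7 -> 'e'

Best match: offset=1, length=3 (matching 'eee' starting at position 3)
LZ77 triple: (1, 3, 'e')


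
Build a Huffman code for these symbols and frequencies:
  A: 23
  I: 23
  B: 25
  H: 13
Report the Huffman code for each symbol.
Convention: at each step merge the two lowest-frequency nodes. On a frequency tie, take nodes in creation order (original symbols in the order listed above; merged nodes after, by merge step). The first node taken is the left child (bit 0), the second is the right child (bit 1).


Huffman tree construction:
Step 1: Merge H(13) + A(23) = 36
Step 2: Merge I(23) + B(25) = 48
Step 3: Merge (H+A)(36) + (I+B)(48) = 84
Read each symbol's code off the tree from the root (left child = 0, right child = 1).

Codes:
  A: 01 (length 2)
  I: 10 (length 2)
  B: 11 (length 2)
  H: 00 (length 2)
Average code length: 168/84 = 2.0000 bits/symbol


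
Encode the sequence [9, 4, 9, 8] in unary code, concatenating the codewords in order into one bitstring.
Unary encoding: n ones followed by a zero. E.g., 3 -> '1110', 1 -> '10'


Encode each number as n ones followed by a terminating 0:
  9 -> 1111111110 (10 bits)
  4 -> 11110 (5 bits)
  9 -> 1111111110 (10 bits)
  8 -> 111111110 (9 bits)
Total length = 10 + 5 + 10 + 9 = 34 bits.

Unary([9, 4, 9, 8]) = 1111111110111101111111110111111110 (34 bits)


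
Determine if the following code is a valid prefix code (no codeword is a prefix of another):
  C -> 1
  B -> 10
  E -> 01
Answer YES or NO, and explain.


Checking each pair (does one codeword prefix another?):
  C='1' vs B='10': prefix -- VIOLATION

NO -- this is NOT a valid prefix code. C (1) is a prefix of B (10).


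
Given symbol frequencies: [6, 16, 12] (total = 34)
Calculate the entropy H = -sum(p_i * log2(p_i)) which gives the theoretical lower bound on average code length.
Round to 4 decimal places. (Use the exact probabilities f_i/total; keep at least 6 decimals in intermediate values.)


Per-symbol terms -p_i * log2(p_i) with p_i = f_i/34:
  p = 6/34 = 0.176471: log2(p) = -2.502500, -p*log2(p) = 0.441618
  p = 16/34 = 0.470588: log2(p) = -1.087463, -p*log2(p) = 0.511747
  p = 12/34 = 0.352941: log2(p) = -1.502500, -p*log2(p) = 0.530294
H = 0.441618 + 0.511747 + 0.530294 = 1.483659

H = 1.4837 bits/symbol


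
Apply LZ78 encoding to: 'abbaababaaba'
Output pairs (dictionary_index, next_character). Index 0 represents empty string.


LZ78 encoding steps:
Dictionary: {0: ''}
Step 1: w='' (idx 0), next='a' -> output (0, 'a'), add 'a' as idx 1
Step 2: w='' (idx 0), next='b' -> output (0, 'b'), add 'b' as idx 2
Step 3: w='b' (idx 2), next='a' -> output (2, 'a'), add 'ba' as idx 3
Step 4: w='a' (idx 1), next='b' -> output (1, 'b'), add 'ab' as idx 4
Step 5: w='ab' (idx 4), next='a' -> output (4, 'a'), add 'aba' as idx 5
Step 6: w='aba' (idx 5), end of input -> output (5, '')


Encoded: [(0, 'a'), (0, 'b'), (2, 'a'), (1, 'b'), (4, 'a'), (5, '')]


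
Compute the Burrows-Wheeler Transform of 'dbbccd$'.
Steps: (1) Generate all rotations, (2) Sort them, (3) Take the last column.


Rotations (sorted):
  0: $dbbccd -> last char: d
  1: bbccd$d -> last char: d
  2: bccd$db -> last char: b
  3: ccd$dbb -> last char: b
  4: cd$dbbc -> last char: c
  5: d$dbbcc -> last char: c
  6: dbbccd$ -> last char: $


BWT = ddbbcc$


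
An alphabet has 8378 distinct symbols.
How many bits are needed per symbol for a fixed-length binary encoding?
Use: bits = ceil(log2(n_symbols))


log2(8378) = 13.0324
Bracket: 2^13 = 8192 < 8378 <= 2^14 = 16384
So ceil(log2(8378)) = 14

bits = ceil(log2(8378)) = ceil(13.0324) = 14 bits


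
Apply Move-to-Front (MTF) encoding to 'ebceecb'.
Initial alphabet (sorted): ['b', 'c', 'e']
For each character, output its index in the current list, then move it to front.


MTF encoding:
'e': index 2 in ['b', 'c', 'e'] -> ['e', 'b', 'c']
'b': index 1 in ['e', 'b', 'c'] -> ['b', 'e', 'c']
'c': index 2 in ['b', 'e', 'c'] -> ['c', 'b', 'e']
'e': index 2 in ['c', 'b', 'e'] -> ['e', 'c', 'b']
'e': index 0 in ['e', 'c', 'b'] -> ['e', 'c', 'b']
'c': index 1 in ['e', 'c', 'b'] -> ['c', 'e', 'b']
'b': index 2 in ['c', 'e', 'b'] -> ['b', 'c', 'e']


Output: [2, 1, 2, 2, 0, 1, 2]


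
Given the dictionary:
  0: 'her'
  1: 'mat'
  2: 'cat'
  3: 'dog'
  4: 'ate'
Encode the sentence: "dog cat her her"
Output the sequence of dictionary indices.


Look up each word in the dictionary:
  'dog' -> 3
  'cat' -> 2
  'her' -> 0
  'her' -> 0

Encoded: [3, 2, 0, 0]


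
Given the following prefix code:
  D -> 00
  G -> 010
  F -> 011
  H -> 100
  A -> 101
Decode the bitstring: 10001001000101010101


Decoding step by step:
Bits 100 -> H
Bits 010 -> G
Bits 010 -> G
Bits 00 -> D
Bits 101 -> A
Bits 010 -> G
Bits 101 -> A


Decoded message: HGGDAGA


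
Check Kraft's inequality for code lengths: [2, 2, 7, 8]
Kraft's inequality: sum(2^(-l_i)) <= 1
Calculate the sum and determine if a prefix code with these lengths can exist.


Sum = 2^(-2) + 2^(-2) + 2^(-7) + 2^(-8)
    = 0.25 + 0.25 + 0.0078125 + 0.00390625
    = 131/256 = 0.51171875
Since 0.51171875 <= 1, Kraft's inequality IS satisfied.
A prefix code with these lengths CAN exist.

Kraft sum = 0.51171875. Satisfied.


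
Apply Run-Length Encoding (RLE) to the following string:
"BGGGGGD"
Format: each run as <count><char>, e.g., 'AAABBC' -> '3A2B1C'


Scanning runs left to right:
  i=0: run of 'B' x 1 -> '1B'
  i=1: run of 'G' x 5 -> '5G'
  i=6: run of 'D' x 1 -> '1D'

RLE = 1B5G1D


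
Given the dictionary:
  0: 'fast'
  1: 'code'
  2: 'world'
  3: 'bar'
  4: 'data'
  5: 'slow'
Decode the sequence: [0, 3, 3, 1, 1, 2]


Look up each index in the dictionary:
  0 -> 'fast'
  3 -> 'bar'
  3 -> 'bar'
  1 -> 'code'
  1 -> 'code'
  2 -> 'world'

Decoded: "fast bar bar code code world"


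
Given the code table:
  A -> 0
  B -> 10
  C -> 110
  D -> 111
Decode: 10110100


Decoding:
10 -> B
110 -> C
10 -> B
0 -> A


Result: BCBA


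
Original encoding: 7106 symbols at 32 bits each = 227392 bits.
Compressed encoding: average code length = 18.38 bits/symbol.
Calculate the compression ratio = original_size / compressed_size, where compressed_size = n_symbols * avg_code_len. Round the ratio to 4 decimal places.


original_size = n_symbols * orig_bits = 7106 * 32 = 227392 bits
compressed_size = n_symbols * avg_code_len = 7106 * 18.38 = 130608.28 bits
ratio = original_size / compressed_size = 227392 / 130608.28 = 1.741

Compression ratio = 1.741


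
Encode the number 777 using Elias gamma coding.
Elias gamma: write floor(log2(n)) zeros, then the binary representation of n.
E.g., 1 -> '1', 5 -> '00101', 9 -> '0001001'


num_bits = floor(log2(777)) + 1 = 10
leading_zeros = num_bits - 1 = 9
binary(777) = 1100001001

Elias gamma(777) = '000000000' + '1100001001' = 0000000001100001001 (19 bits)


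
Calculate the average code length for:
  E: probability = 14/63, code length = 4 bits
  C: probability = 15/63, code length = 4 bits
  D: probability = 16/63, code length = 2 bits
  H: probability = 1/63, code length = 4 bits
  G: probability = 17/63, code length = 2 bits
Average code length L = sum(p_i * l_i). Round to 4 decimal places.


Weighted contributions p_i * l_i:
  E: (14/63) * 4 = 56/63
  C: (15/63) * 4 = 60/63
  D: (16/63) * 2 = 32/63
  H: (1/63) * 4 = 4/63
  G: (17/63) * 2 = 34/63
Sum = (56 + 60 + 32 + 4 + 34)/63 = 186/63

L = 186/63 = 2.9524 bits/symbol


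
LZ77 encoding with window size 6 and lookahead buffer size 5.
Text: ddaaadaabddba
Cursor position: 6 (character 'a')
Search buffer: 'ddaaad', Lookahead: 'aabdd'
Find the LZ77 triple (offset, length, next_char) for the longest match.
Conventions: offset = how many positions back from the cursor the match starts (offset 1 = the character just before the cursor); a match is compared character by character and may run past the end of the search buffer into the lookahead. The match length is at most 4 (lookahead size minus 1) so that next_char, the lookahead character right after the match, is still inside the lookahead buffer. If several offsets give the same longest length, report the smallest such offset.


Try each offset into the search buffer:
  offset=1 (pos 5, char 'd'): match length 0
  offset=2 (pos 4, char 'a'): match length 1
  offset=3 (pos 3, char 'a'): match length 2
  offset=4 (pos 2, char 'a'): match length 2
  offset=5 (pos 1, char 'd'): match length 0
  offset=6 (pos 0, char 'd'): match length 0
Longest match has length 2, found at offsets 3, 4; take the smallest, offset 3.
next_char = character at position 6 + 2 = 8 -> 'b'

Best match: offset=3, length=2 (matching 'aa' starting at position 3)
LZ77 triple: (3, 2, 'b')


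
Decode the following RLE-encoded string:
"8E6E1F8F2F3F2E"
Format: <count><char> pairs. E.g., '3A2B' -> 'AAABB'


Expanding each <count><char> pair:
  8E -> 'EEEEEEEE'
  6E -> 'EEEEEE'
  1F -> 'F'
  8F -> 'FFFFFFFF'
  2F -> 'FF'
  3F -> 'FFF'
  2E -> 'EE'

Decoded = EEEEEEEEEEEEEEFFFFFFFFFFFFFFEE


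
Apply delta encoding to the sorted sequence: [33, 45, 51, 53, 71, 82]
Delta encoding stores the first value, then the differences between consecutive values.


First value: 33
Deltas:
  45 - 33 = 12
  51 - 45 = 6
  53 - 51 = 2
  71 - 53 = 18
  82 - 71 = 11


Delta encoded: [33, 12, 6, 2, 18, 11]


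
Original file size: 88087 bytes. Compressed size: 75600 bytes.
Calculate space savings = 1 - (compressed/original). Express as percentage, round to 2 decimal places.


ratio = compressed/original = 75600/88087 = 0.858242
savings = 1 - ratio = 1 - 0.858242 = 0.141758
as a percentage: 0.141758 * 100 = 14.18%

Space savings = 1 - 75600/88087 = 14.18%


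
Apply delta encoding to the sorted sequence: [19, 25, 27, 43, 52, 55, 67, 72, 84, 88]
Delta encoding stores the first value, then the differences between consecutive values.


First value: 19
Deltas:
  25 - 19 = 6
  27 - 25 = 2
  43 - 27 = 16
  52 - 43 = 9
  55 - 52 = 3
  67 - 55 = 12
  72 - 67 = 5
  84 - 72 = 12
  88 - 84 = 4


Delta encoded: [19, 6, 2, 16, 9, 3, 12, 5, 12, 4]


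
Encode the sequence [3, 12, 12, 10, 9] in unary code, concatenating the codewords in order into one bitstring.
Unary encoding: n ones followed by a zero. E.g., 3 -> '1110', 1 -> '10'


Encode each number as n ones followed by a terminating 0:
  3 -> 1110 (4 bits)
  12 -> 1111111111110 (13 bits)
  12 -> 1111111111110 (13 bits)
  10 -> 11111111110 (11 bits)
  9 -> 1111111110 (10 bits)
Total length = 4 + 13 + 13 + 11 + 10 = 51 bits.

Unary([3, 12, 12, 10, 9]) = 111011111111111101111111111110111111111101111111110 (51 bits)


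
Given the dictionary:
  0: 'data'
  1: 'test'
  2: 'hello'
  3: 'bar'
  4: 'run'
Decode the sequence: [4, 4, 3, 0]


Look up each index in the dictionary:
  4 -> 'run'
  4 -> 'run'
  3 -> 'bar'
  0 -> 'data'

Decoded: "run run bar data"


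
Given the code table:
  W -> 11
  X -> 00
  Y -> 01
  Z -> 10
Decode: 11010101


Decoding:
11 -> W
01 -> Y
01 -> Y
01 -> Y


Result: WYYY


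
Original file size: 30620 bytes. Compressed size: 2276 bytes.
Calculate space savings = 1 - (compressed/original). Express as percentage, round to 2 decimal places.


ratio = compressed/original = 2276/30620 = 0.074331
savings = 1 - ratio = 1 - 0.074331 = 0.925669
as a percentage: 0.925669 * 100 = 92.57%

Space savings = 1 - 2276/30620 = 92.57%


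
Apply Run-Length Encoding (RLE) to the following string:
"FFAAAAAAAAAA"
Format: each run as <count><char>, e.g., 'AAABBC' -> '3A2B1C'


Scanning runs left to right:
  i=0: run of 'F' x 2 -> '2F'
  i=2: run of 'A' x 10 -> '10A'

RLE = 2F10A


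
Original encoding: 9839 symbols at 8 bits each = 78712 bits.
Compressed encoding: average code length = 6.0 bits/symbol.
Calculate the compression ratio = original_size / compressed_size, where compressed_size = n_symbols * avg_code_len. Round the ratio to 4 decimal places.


original_size = n_symbols * orig_bits = 9839 * 8 = 78712 bits
compressed_size = n_symbols * avg_code_len = 9839 * 6.0 = 59034.0 bits
ratio = original_size / compressed_size = 78712 / 59034.0 = 1.3333

Compression ratio = 1.3333


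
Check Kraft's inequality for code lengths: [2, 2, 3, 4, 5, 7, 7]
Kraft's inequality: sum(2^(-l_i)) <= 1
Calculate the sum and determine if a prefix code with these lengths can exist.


Sum = 2^(-2) + 2^(-2) + 2^(-3) + 2^(-4) + 2^(-5) + 2^(-7) + 2^(-7)
    = 0.25 + 0.25 + 0.125 + 0.0625 + 0.03125 + 0.0078125 + 0.0078125
    = 94/128 = 0.734375
Since 0.734375 <= 1, Kraft's inequality IS satisfied.
A prefix code with these lengths CAN exist.

Kraft sum = 0.734375. Satisfied.


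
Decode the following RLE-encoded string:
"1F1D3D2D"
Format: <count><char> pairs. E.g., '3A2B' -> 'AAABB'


Expanding each <count><char> pair:
  1F -> 'F'
  1D -> 'D'
  3D -> 'DDD'
  2D -> 'DD'

Decoded = FDDDDDD


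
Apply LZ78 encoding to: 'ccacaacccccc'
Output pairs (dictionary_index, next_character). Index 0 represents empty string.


LZ78 encoding steps:
Dictionary: {0: ''}
Step 1: w='' (idx 0), next='c' -> output (0, 'c'), add 'c' as idx 1
Step 2: w='c' (idx 1), next='a' -> output (1, 'a'), add 'ca' as idx 2
Step 3: w='ca' (idx 2), next='a' -> output (2, 'a'), add 'caa' as idx 3
Step 4: w='c' (idx 1), next='c' -> output (1, 'c'), add 'cc' as idx 4
Step 5: w='cc' (idx 4), next='c' -> output (4, 'c'), add 'ccc' as idx 5
Step 6: w='c' (idx 1), end of input -> output (1, '')


Encoded: [(0, 'c'), (1, 'a'), (2, 'a'), (1, 'c'), (4, 'c'), (1, '')]


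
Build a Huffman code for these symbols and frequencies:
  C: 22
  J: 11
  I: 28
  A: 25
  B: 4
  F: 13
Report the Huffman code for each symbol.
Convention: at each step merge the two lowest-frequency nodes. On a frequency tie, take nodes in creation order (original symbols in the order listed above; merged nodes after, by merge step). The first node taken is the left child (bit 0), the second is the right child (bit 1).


Huffman tree construction:
Step 1: Merge B(4) + J(11) = 15
Step 2: Merge F(13) + (B+J)(15) = 28
Step 3: Merge C(22) + A(25) = 47
Step 4: Merge I(28) + (F+(B+J))(28) = 56
Step 5: Merge (C+A)(47) + (I+(F+(B+J)))(56) = 103
Read each symbol's code off the tree from the root (left child = 0, right child = 1).

Codes:
  C: 00 (length 2)
  J: 1111 (length 4)
  I: 10 (length 2)
  A: 01 (length 2)
  B: 1110 (length 4)
  F: 110 (length 3)
Average code length: 249/103 = 2.4175 bits/symbol


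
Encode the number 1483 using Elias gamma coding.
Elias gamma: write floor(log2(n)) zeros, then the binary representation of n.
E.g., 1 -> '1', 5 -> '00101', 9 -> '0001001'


num_bits = floor(log2(1483)) + 1 = 11
leading_zeros = num_bits - 1 = 10
binary(1483) = 10111001011

Elias gamma(1483) = '0000000000' + '10111001011' = 000000000010111001011 (21 bits)


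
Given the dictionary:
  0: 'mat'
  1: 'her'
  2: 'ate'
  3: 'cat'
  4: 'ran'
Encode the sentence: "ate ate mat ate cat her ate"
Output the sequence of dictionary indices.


Look up each word in the dictionary:
  'ate' -> 2
  'ate' -> 2
  'mat' -> 0
  'ate' -> 2
  'cat' -> 3
  'her' -> 1
  'ate' -> 2

Encoded: [2, 2, 0, 2, 3, 1, 2]


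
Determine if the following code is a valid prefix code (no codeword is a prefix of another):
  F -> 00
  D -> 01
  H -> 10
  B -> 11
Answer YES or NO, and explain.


Checking each pair (does one codeword prefix another?):
  F='00' vs D='01': no prefix
  F='00' vs H='10': no prefix
  F='00' vs B='11': no prefix
  D='01' vs F='00': no prefix
  D='01' vs H='10': no prefix
  D='01' vs B='11': no prefix
  H='10' vs F='00': no prefix
  H='10' vs D='01': no prefix
  H='10' vs B='11': no prefix
  B='11' vs F='00': no prefix
  B='11' vs D='01': no prefix
  B='11' vs H='10': no prefix
No violation found over all pairs.

YES -- this is a valid prefix code. No codeword is a prefix of any other codeword.


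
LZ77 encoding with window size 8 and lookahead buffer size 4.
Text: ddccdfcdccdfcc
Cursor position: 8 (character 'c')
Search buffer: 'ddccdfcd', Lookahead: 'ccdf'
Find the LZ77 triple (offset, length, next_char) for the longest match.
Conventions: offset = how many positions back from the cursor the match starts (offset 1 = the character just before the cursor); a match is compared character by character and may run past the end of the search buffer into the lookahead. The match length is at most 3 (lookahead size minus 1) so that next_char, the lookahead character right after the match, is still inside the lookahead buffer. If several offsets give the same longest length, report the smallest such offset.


Try each offset into the search buffer:
  offset=1 (pos 7, char 'd'): match length 0
  offset=2 (pos 6, char 'c'): match length 1
  offset=3 (pos 5, char 'f'): match length 0
  offset=4 (pos 4, char 'd'): match length 0
  offset=5 (pos 3, char 'c'): match length 1
  offset=6 (pos 2, char 'c'): match length 3
  offset=7 (pos 1, char 'd'): match length 0
  offset=8 (pos 0, char 'd'): match length 0
Longest match has length 3 at offset 6.
next_char = character at position 8 + 3 = 11 -> 'f'

Best match: offset=6, length=3 (matching 'ccd' starting at position 2)
LZ77 triple: (6, 3, 'f')


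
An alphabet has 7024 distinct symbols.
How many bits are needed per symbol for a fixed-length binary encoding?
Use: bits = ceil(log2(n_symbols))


log2(7024) = 12.7781
Bracket: 2^12 = 4096 < 7024 <= 2^13 = 8192
So ceil(log2(7024)) = 13

bits = ceil(log2(7024)) = ceil(12.7781) = 13 bits


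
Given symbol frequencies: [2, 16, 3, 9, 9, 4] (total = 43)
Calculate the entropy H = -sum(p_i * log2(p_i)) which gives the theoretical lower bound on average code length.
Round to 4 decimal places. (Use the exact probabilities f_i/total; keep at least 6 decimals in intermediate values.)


Per-symbol terms -p_i * log2(p_i) with p_i = f_i/43:
  p = 2/43 = 0.046512: log2(p) = -4.426265, -p*log2(p) = 0.205873
  p = 16/43 = 0.372093: log2(p) = -1.426265, -p*log2(p) = 0.530703
  p = 3/43 = 0.069767: log2(p) = -3.841302, -p*log2(p) = 0.267998
  p = 9/43 = 0.209302: log2(p) = -2.256340, -p*log2(p) = 0.472257
  p = 9/43 = 0.209302: log2(p) = -2.256340, -p*log2(p) = 0.472257
  p = 4/43 = 0.093023: log2(p) = -3.426265, -p*log2(p) = 0.318722
H = 0.205873 + 0.530703 + 0.267998 + 0.472257 + 0.472257 + 0.318722 = 2.267810

H = 2.2678 bits/symbol


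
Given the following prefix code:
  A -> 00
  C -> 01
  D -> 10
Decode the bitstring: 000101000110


Decoding step by step:
Bits 00 -> A
Bits 01 -> C
Bits 01 -> C
Bits 00 -> A
Bits 01 -> C
Bits 10 -> D


Decoded message: ACCACD


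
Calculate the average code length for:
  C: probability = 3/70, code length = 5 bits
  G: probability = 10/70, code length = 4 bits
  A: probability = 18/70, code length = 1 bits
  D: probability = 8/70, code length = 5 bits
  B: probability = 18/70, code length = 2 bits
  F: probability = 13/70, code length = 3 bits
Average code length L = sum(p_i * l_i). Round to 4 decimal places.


Weighted contributions p_i * l_i:
  C: (3/70) * 5 = 15/70
  G: (10/70) * 4 = 40/70
  A: (18/70) * 1 = 18/70
  D: (8/70) * 5 = 40/70
  B: (18/70) * 2 = 36/70
  F: (13/70) * 3 = 39/70
Sum = (15 + 40 + 18 + 40 + 36 + 39)/70 = 188/70

L = 188/70 = 2.6857 bits/symbol


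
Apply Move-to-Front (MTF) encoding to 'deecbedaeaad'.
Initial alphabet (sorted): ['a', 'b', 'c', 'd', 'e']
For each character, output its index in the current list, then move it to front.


MTF encoding:
'd': index 3 in ['a', 'b', 'c', 'd', 'e'] -> ['d', 'a', 'b', 'c', 'e']
'e': index 4 in ['d', 'a', 'b', 'c', 'e'] -> ['e', 'd', 'a', 'b', 'c']
'e': index 0 in ['e', 'd', 'a', 'b', 'c'] -> ['e', 'd', 'a', 'b', 'c']
'c': index 4 in ['e', 'd', 'a', 'b', 'c'] -> ['c', 'e', 'd', 'a', 'b']
'b': index 4 in ['c', 'e', 'd', 'a', 'b'] -> ['b', 'c', 'e', 'd', 'a']
'e': index 2 in ['b', 'c', 'e', 'd', 'a'] -> ['e', 'b', 'c', 'd', 'a']
'd': index 3 in ['e', 'b', 'c', 'd', 'a'] -> ['d', 'e', 'b', 'c', 'a']
'a': index 4 in ['d', 'e', 'b', 'c', 'a'] -> ['a', 'd', 'e', 'b', 'c']
'e': index 2 in ['a', 'd', 'e', 'b', 'c'] -> ['e', 'a', 'd', 'b', 'c']
'a': index 1 in ['e', 'a', 'd', 'b', 'c'] -> ['a', 'e', 'd', 'b', 'c']
'a': index 0 in ['a', 'e', 'd', 'b', 'c'] -> ['a', 'e', 'd', 'b', 'c']
'd': index 2 in ['a', 'e', 'd', 'b', 'c'] -> ['d', 'a', 'e', 'b', 'c']


Output: [3, 4, 0, 4, 4, 2, 3, 4, 2, 1, 0, 2]


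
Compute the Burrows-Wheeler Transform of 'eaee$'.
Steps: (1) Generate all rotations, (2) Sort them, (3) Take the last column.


Rotations (sorted):
  0: $eaee -> last char: e
  1: aee$e -> last char: e
  2: e$eae -> last char: e
  3: eaee$ -> last char: $
  4: ee$ea -> last char: a


BWT = eee$a


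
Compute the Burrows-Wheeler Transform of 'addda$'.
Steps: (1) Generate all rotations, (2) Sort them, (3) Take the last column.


Rotations (sorted):
  0: $addda -> last char: a
  1: a$addd -> last char: d
  2: addda$ -> last char: $
  3: da$add -> last char: d
  4: dda$ad -> last char: d
  5: ddda$a -> last char: a


BWT = ad$dda


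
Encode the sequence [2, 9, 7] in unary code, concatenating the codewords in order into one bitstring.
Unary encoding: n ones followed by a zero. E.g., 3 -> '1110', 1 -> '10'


Encode each number as n ones followed by a terminating 0:
  2 -> 110 (3 bits)
  9 -> 1111111110 (10 bits)
  7 -> 11111110 (8 bits)
Total length = 3 + 10 + 8 = 21 bits.

Unary([2, 9, 7]) = 110111111111011111110 (21 bits)
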